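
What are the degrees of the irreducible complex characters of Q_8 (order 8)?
Dimensions: 1, 1, 1, 1, 2

Solution. There are 5 irreducibles (= number of conjugacy classes). Their dimensions d_i satisfy sum d_i^2 = |G| = 8: 1 + 1 + 1 + 1 + 4 = 8.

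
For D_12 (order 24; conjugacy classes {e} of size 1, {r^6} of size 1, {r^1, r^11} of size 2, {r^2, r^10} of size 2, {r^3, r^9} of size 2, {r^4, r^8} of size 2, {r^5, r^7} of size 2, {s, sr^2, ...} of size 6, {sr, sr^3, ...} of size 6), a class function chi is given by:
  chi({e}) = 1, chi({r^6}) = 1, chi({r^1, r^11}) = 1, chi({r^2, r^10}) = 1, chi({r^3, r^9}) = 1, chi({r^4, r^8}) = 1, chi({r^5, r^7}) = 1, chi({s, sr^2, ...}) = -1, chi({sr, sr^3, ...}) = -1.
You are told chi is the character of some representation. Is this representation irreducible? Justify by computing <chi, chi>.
Irreducible: <chi, chi> = 1.

Details: <chi, chi> = (1/|G|) sum_C |C| * |chi(C)|^2 = (1/24)[1*|1|^2 + 1*|1|^2 + 2*|1|^2 + 2*|1|^2 + 2*|1|^2 + 2*|1|^2 + 2*|1|^2 + 6*|-1|^2 + 6*|-1|^2]
  = (1/24)[(1) + (1) + (2) + (2) + (2) + (2) + (2) + (6) + (6)] = 24/24 = 1.
A character is irreducible iff <chi, chi> = 1, so this representation is irreducible.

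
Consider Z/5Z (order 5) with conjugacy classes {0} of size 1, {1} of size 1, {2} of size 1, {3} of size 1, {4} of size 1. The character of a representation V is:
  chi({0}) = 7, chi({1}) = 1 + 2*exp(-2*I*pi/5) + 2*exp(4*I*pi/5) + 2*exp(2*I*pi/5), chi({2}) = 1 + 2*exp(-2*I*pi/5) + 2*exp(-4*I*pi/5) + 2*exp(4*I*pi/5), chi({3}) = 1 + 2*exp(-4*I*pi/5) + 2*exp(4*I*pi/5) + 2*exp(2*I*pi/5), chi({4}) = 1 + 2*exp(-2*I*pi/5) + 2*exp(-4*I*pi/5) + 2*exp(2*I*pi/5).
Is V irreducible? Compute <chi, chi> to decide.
Not irreducible (reducible): <chi, chi> = 13 > 1.

Details: <chi, chi> = (1/|G|) sum_C |C| * |chi(C)|^2 = (1/5)[1*|7|^2 + 1*|1 + 2*exp(-2*I*pi/5) + 2*exp(4*I*pi/5) + 2*exp(2*I*pi/5)|^2 + 1*|1 + 2*exp(-2*I*pi/5) + 2*exp(-4*I*pi/5) + 2*exp(4*I*pi/5)|^2 + 1*|1 + 2*exp(-4*I*pi/5) + 2*exp(4*I*pi/5) + 2*exp(2*I*pi/5)|^2 + 1*|1 + 2*exp(-2*I*pi/5) + 2*exp(-4*I*pi/5) + 2*exp(2*I*pi/5)|^2]
  = (1/5)[(49) + (13 + 8*exp(-2*I*pi/5) + 10*exp(-4*I*pi/5) + 10*exp(4*I*pi/5) + 8*exp(2*I*pi/5)) + (13 + 10*exp(-2*I*pi/5) + 8*exp(-4*I*pi/5) + 8*exp(4*I*pi/5) + 10*exp(2*I*pi/5)) + (13 + 10*exp(-2*I*pi/5) + 8*exp(-4*I*pi/5) + 8*exp(4*I*pi/5) + 10*exp(2*I*pi/5)) + (13 + 8*exp(-2*I*pi/5) + 10*exp(-4*I*pi/5) + 10*exp(4*I*pi/5) + 8*exp(2*I*pi/5))] = 65/5 = 13.
(Exp terms are combined using exp(i*s)*conj(exp(i*t)) = exp(i*(s-t)), and sums of them are collapsed using the identity that for every m > 1 the m distinct m-th roots of unity sum to 0, e.g. 1 + exp(2*I*pi/3) + exp(-2*I*pi/3) = 0.)
A character is irreducible iff <chi, chi> = 1, so this representation is reducible.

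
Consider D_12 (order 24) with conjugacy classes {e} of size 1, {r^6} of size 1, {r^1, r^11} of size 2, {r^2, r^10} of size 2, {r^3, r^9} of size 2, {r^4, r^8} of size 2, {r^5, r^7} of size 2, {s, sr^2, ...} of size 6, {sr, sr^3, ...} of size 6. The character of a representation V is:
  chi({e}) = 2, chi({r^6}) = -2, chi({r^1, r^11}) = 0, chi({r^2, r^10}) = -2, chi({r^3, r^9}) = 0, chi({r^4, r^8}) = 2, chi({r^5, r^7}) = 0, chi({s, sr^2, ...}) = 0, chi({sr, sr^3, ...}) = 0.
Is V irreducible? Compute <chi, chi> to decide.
Irreducible: <chi, chi> = 1.

Why: <chi, chi> = (1/|G|) sum_C |C| * |chi(C)|^2 = (1/24)[1*|2|^2 + 1*|-2|^2 + 2*|0|^2 + 2*|-2|^2 + 2*|0|^2 + 2*|2|^2 + 2*|0|^2 + 6*|0|^2 + 6*|0|^2]
  = (1/24)[(4) + (4) + (0) + (8) + (0) + (8) + (0) + (0) + (0)] = 24/24 = 1.
A character is irreducible iff <chi, chi> = 1, so this representation is irreducible.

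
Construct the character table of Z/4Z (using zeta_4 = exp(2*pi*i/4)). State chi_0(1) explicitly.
Character table of Z/4Z (irreps indexed chi_0,...,chi_3 with chi_k(m) = zeta_4^(k*m), zeta_4 = exp(2*pi*i/4)):
  irrep \ class  {0} (size 1)  {1} (size 1)  {2} (size 1)  {3} (size 1)
  chi_0          1             1             1             1           
  chi_1          1             I             -1            -I          
  chi_2          1             -1            1             -1          
  chi_3          1             -I            -1            I           

Spot check: chi_0(1) = zeta_4^(0*1) = zeta_4^0 = 1.

Justification: Z/4Z is abelian, so all 4 irreducible complex representations are 1-dimensional. They are given by chi_k(m) = zeta_4^(k*m) for k = 0,...,3. Row orthogonality: sum_m chi_k(m) conj(chi_l(m)) = 4 * [k = l].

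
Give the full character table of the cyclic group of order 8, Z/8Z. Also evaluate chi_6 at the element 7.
Character table of Z/8Z (irreps indexed chi_0,...,chi_7 with chi_k(m) = zeta_8^(k*m), zeta_8 = exp(2*pi*i/8)):
  irrep \ class  {0} (size 1)  {1} (size 1)    {2} (size 1)  {3} (size 1)    {4} (size 1)  {5} (size 1)    {6} (size 1)  {7} (size 1)  
  chi_0          1             1               1             1               1             1               1             1             
  chi_1          1             exp(I*pi/4)     I             exp(3*I*pi/4)   -1            exp(-3*I*pi/4)  -I            exp(-I*pi/4)  
  chi_2          1             I               -1            -I              1             I               -1            -I            
  chi_3          1             exp(3*I*pi/4)   -I            exp(I*pi/4)     -1            exp(-I*pi/4)    I             exp(-3*I*pi/4)
  chi_4          1             -1              1             -1              1             -1              1             -1            
  chi_5          1             exp(-3*I*pi/4)  I             exp(-I*pi/4)    -1            exp(I*pi/4)     -I            exp(3*I*pi/4) 
  chi_6          1             -I              -1            I               1             -I              -1            I             
  chi_7          1             exp(-I*pi/4)    -I            exp(-3*I*pi/4)  -1            exp(3*I*pi/4)   I             exp(I*pi/4)   

Spot check: chi_6(7) = zeta_8^(6*7) = zeta_8^42 = I.

Reasoning: Z/8Z is abelian, so all 8 irreducible complex representations are 1-dimensional. They are given by chi_k(m) = zeta_8^(k*m) for k = 0,...,7. Row orthogonality: sum_m chi_k(m) conj(chi_l(m)) = 8 * [k = l].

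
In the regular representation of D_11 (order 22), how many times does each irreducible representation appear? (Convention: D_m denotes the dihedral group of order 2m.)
Each irreducible V_i of dimension d_i appears with multiplicity d_i, i.e. rho_reg = (direct sum over all irreducibles V_i) d_i V_i. The irreducible dimensions for D_11 are 1, 1, 2, 2, 2, 2, 2: 2 irreducibles of dimension 1, each with multiplicity 1; 5 irreducibles of dimension 2, each with multiplicity 2. Total dimension 2*1*1 + 5*2*2 = 22 = |G|.

Solution. General theorem: in the regular representation of a finite group G, each irreducible appears with multiplicity equal to its dimension. Check: dim(rho_reg) = sum d_i^2 = 1 + 1 + 4 + 4 + 4 + 4 + 4 = 22 = |G|.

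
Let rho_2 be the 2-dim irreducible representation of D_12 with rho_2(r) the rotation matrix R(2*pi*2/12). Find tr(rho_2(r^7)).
chi_{rho_2}(r^7) = 2*cos(2*pi*2*7/12) = 1

Derivation: rho_2(r^7) is rotation by angle 2*pi*2*7/12, whose trace is 2*cos(2*pi*2*7/12) = 1.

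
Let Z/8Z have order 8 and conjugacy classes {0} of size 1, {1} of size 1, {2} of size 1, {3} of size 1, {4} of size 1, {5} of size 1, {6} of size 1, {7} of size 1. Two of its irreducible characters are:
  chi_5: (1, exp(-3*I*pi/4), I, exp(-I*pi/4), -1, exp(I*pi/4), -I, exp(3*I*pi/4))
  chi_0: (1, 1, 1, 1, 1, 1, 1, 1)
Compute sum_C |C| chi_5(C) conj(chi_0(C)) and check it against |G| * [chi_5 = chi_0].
Sum = 0; so <chi_5, chi_0> = 0 (distinct irreducibles are orthogonal).

Proof sketch: Compute term by term over conjugacy classes (|C| * chi_5(C) * conj(chi_0(C))):
  1*(1)*conj(1) + 1*(exp(-3*I*pi/4))*conj(1) + 1*(I)*conj(1) + 1*(exp(-I*pi/4))*conj(1) + 1*(-1)*conj(1) + 1*(exp(I*pi/4))*conj(1) + 1*(-I)*conj(1) + 1*(exp(3*I*pi/4))*conj(1)
  = (1) + (exp(-3*I*pi/4)) + (I) + (exp(-I*pi/4)) + (-1) + (exp(I*pi/4)) + (-I) + (exp(3*I*pi/4))
  = 0.
(Exp terms are combined using exp(i*s)*conj(exp(i*t)) = exp(i*(s-t)), and sums of them are collapsed using the identity that for every m > 1 the m distinct m-th roots of unity sum to 0, e.g. 1 + exp(2*I*pi/3) + exp(-2*I*pi/3) = 0.)
Dividing by |G| = 8 gives 0/8 = 0, matching the row-orthogonality relation <chi_5, chi_0> = [chi_5 = chi_0].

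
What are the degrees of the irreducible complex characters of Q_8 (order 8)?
Dimensions: 1, 1, 1, 1, 2

Why: There are 5 irreducibles (= number of conjugacy classes). Their dimensions d_i satisfy sum d_i^2 = |G| = 8: 1 + 1 + 1 + 1 + 4 = 8.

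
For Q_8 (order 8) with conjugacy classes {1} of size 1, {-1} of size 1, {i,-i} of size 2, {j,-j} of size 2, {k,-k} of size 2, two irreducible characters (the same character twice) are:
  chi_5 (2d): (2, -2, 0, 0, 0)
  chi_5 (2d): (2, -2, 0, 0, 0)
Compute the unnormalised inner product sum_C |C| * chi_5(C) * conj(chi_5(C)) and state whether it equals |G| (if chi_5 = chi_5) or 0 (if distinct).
Sum = 8 = |G| = 8; so <chi_5, chi_5> = 1 (norm-1 confirms irreducibility).

Derivation: Compute term by term over conjugacy classes (|C| * chi_5(C) * conj(chi_5(C))):
  1*(2)*conj(2) + 1*(-2)*conj(-2) + 2*(0)*conj(0) + 2*(0)*conj(0) + 2*(0)*conj(0)
  = (4) + (4) + (0) + (0) + (0)
  = 8.
Dividing by |G| = 8 gives 8/8 = 1, matching the row-orthogonality relation <chi_5, chi_5> = [chi_5 = chi_5].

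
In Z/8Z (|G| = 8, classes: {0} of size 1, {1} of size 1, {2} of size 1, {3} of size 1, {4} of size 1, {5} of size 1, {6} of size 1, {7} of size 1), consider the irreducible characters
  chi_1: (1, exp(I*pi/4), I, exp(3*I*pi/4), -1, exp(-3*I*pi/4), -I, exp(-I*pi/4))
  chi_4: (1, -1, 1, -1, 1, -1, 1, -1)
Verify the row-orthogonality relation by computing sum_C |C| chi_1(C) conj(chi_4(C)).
Sum = 0; so <chi_1, chi_4> = 0 (distinct irreducibles are orthogonal).

Details: Compute term by term over conjugacy classes (|C| * chi_1(C) * conj(chi_4(C))):
  1*(1)*conj(1) + 1*(exp(I*pi/4))*conj(-1) + 1*(I)*conj(1) + 1*(exp(3*I*pi/4))*conj(-1) + 1*(-1)*conj(1) + 1*(exp(-3*I*pi/4))*conj(-1) + 1*(-I)*conj(1) + 1*(exp(-I*pi/4))*conj(-1)
  = (1) + (-exp(I*pi/4)) + (I) + (-exp(3*I*pi/4)) + (-1) + (-exp(-3*I*pi/4)) + (-I) + (-exp(-I*pi/4))
  = 0.
(Exp terms are combined using exp(i*s)*conj(exp(i*t)) = exp(i*(s-t)), and sums of them are collapsed using the identity that for every m > 1 the m distinct m-th roots of unity sum to 0, e.g. 1 + exp(2*I*pi/3) + exp(-2*I*pi/3) = 0.)
Dividing by |G| = 8 gives 0/8 = 0, matching the row-orthogonality relation <chi_1, chi_4> = [chi_1 = chi_4].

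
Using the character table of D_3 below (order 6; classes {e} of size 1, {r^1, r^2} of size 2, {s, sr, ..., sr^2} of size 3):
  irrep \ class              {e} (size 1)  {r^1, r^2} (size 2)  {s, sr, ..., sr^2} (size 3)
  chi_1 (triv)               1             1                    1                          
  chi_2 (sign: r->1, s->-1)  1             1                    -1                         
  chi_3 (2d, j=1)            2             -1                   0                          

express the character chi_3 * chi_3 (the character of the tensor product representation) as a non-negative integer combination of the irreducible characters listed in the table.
chi_3 tensor chi_3 = chi_1 + chi_2 + chi_3 (all other irreducibles have multiplicity 0).

Solution. The character of a tensor product is the pointwise product (chi_3 * chi_3)(C) = chi_3(C) * chi_3(C):
  {e}: (2)*(2), {r^1, r^2}: (-1)*(-1), {s, sr, ..., sr^2}: (0)*(0)
so (chi_3 * chi_3) takes values
  {e} -> 4, {r^1, r^2} -> 1, {s, sr, ..., sr^2} -> 0.
Now take the inner product of this character with each irreducible chi from the table, <chi_3*chi_3, chi> = (1/6) sum_C |C| (chi_3*chi_3)(C) conj(chi(C)):
  <chi_3*chi_3, chi_1> = (1/6)[1*(4)*conj(1) + 2*(1)*conj(1) + 3*(0)*conj(1)]
      = (1/6)[(4) + (2) + (0)] = 6/6 = 1
  <chi_3*chi_3, chi_2> = (1/6)[1*(4)*conj(1) + 2*(1)*conj(1) + 3*(0)*conj(-1)]
      = (1/6)[(4) + (2) + (0)] = 6/6 = 1
  <chi_3*chi_3, chi_3> = (1/6)[1*(4)*conj(2) + 2*(1)*conj(-1) + 3*(0)*conj(0)]
      = (1/6)[(8) + (-2) + (0)] = 6/6 = 1
Hence the multiplicities are chi_1: 1, chi_2: 1, chi_3: 1. Dimension check: dim(chi_3)*dim(chi_3) = 2*2 = 4 and sum (mult * dim) = 1*1 + 1*1 + 1*2 = 4.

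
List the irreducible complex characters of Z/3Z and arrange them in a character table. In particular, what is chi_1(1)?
Character table of Z/3Z (irreps indexed chi_0,...,chi_2 with chi_k(m) = zeta_3^(k*m), zeta_3 = exp(2*pi*i/3)):
  irrep \ class  {0} (size 1)  {1} (size 1)    {2} (size 1)  
  chi_0          1             1               1             
  chi_1          1             exp(2*I*pi/3)   exp(-2*I*pi/3)
  chi_2          1             exp(-2*I*pi/3)  exp(2*I*pi/3) 

Spot check: chi_1(1) = zeta_3^(1*1) = zeta_3^1 = exp(2*I*pi/3).

Explanation: Z/3Z is abelian, so all 3 irreducible complex representations are 1-dimensional. They are given by chi_k(m) = zeta_3^(k*m) for k = 0,...,2. Row orthogonality: sum_m chi_k(m) conj(chi_l(m)) = 3 * [k = l].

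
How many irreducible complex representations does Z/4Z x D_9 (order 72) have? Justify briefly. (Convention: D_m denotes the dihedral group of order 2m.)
24

The number of irreducible complex representations of a finite group equals its number of conjugacy classes. For a direct product, #classes(G x H) = #classes(G) * #classes(H). Z/4Z has 4 classes (abelian), D_9 has 6 classes, so 4 * 6 = 24, so Z/4Z x D_9 (order 72) has exactly 24 irreducible complex representations.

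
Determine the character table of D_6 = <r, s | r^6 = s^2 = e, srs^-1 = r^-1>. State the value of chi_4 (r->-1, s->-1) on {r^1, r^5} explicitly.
Conjugacy classes: {e} of size 1, {r^3} of size 1, {r^1, r^5} of size 2, {r^2, r^4} of size 2, {s, sr^2, ...} of size 3, {sr, sr^3, ...} of size 3.
Character table:
  irrep \ class              {e} (size 1)  {r^3} (size 1)  {r^1, r^5} (size 2)  {r^2, r^4} (size 2)  {s, sr^2, ...} (size 3)  {sr, sr^3, ...} (size 3)
  chi_1 (triv)               1             1               1                    1                    1                        1                       
  chi_2 (sign: r->1, s->-1)  1             1               1                    1                    -1                       -1                      
  chi_3 (r->-1, s->1)        1             -1              -1                   1                    1                        -1                      
  chi_4 (r->-1, s->-1)       1             -1              -1                   1                    -1                       1                       
  chi_5 (2d, j=1)            2             -2              1                    -1                   0                        0                       
  chi_6 (2d, j=2)            2             2               -1                   -1                   0                        0                       

Spot check: chi_4 (r->-1, s->-1) on {r^1, r^5} = -1.

D_6 has order 2*6 = 12 with 6 conjugacy classes, hence 6 irreducibles. Sum of squared dims 1 + 1 + 1 + 1 + 4 + 4 = 12 = |G|. Linear characters come from the abelianisation; the 2-dimensional irreps have character r^k -> 2*cos(2*pi*j*k/6), reflections -> 0.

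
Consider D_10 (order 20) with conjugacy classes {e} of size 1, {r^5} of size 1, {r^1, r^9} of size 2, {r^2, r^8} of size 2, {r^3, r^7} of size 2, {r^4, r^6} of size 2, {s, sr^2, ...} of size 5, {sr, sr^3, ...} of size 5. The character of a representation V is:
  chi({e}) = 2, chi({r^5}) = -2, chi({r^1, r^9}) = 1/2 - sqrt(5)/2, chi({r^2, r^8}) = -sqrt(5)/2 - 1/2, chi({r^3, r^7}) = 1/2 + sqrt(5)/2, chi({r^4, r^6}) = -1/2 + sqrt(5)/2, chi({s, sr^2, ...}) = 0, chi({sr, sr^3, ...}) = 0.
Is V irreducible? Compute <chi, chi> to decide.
Irreducible: <chi, chi> = 1.

Argument: <chi, chi> = (1/|G|) sum_C |C| * |chi(C)|^2 = (1/20)[1*|2|^2 + 1*|-2|^2 + 2*|1/2 - sqrt(5)/2|^2 + 2*|-sqrt(5)/2 - 1/2|^2 + 2*|1/2 + sqrt(5)/2|^2 + 2*|-1/2 + sqrt(5)/2|^2 + 5*|0|^2 + 5*|0|^2]
  = (1/20)[(4) + (4) + (3 - sqrt(5)) + (sqrt(5) + 3) + (sqrt(5) + 3) + (3 - sqrt(5)) + (0) + (0)] = 20/20 = 1.
A character is irreducible iff <chi, chi> = 1, so this representation is irreducible.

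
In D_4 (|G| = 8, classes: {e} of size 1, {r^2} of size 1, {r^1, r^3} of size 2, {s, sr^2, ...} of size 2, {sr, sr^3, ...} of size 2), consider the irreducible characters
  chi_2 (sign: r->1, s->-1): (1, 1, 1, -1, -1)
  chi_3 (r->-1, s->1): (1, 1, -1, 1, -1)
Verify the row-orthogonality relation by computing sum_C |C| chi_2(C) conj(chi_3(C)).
Sum = 0; so <chi_2, chi_3> = 0 (distinct irreducibles are orthogonal).

Details: Compute term by term over conjugacy classes (|C| * chi_2(C) * conj(chi_3(C))):
  1*(1)*conj(1) + 1*(1)*conj(1) + 2*(1)*conj(-1) + 2*(-1)*conj(1) + 2*(-1)*conj(-1)
  = (1) + (1) + (-2) + (-2) + (2)
  = 0.
Dividing by |G| = 8 gives 0/8 = 0, matching the row-orthogonality relation <chi_2, chi_3> = [chi_2 = chi_3].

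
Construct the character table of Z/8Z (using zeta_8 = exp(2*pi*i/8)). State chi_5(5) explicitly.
Character table of Z/8Z (irreps indexed chi_0,...,chi_7 with chi_k(m) = zeta_8^(k*m), zeta_8 = exp(2*pi*i/8)):
  irrep \ class  {0} (size 1)  {1} (size 1)    {2} (size 1)  {3} (size 1)    {4} (size 1)  {5} (size 1)    {6} (size 1)  {7} (size 1)  
  chi_0          1             1               1             1               1             1               1             1             
  chi_1          1             exp(I*pi/4)     I             exp(3*I*pi/4)   -1            exp(-3*I*pi/4)  -I            exp(-I*pi/4)  
  chi_2          1             I               -1            -I              1             I               -1            -I            
  chi_3          1             exp(3*I*pi/4)   -I            exp(I*pi/4)     -1            exp(-I*pi/4)    I             exp(-3*I*pi/4)
  chi_4          1             -1              1             -1              1             -1              1             -1            
  chi_5          1             exp(-3*I*pi/4)  I             exp(-I*pi/4)    -1            exp(I*pi/4)     -I            exp(3*I*pi/4) 
  chi_6          1             -I              -1            I               1             -I              -1            I             
  chi_7          1             exp(-I*pi/4)    -I            exp(-3*I*pi/4)  -1            exp(3*I*pi/4)   I             exp(I*pi/4)   

Spot check: chi_5(5) = zeta_8^(5*5) = zeta_8^25 = exp(I*pi/4).

Details: Z/8Z is abelian, so all 8 irreducible complex representations are 1-dimensional. They are given by chi_k(m) = zeta_8^(k*m) for k = 0,...,7. Row orthogonality: sum_m chi_k(m) conj(chi_l(m)) = 8 * [k = l].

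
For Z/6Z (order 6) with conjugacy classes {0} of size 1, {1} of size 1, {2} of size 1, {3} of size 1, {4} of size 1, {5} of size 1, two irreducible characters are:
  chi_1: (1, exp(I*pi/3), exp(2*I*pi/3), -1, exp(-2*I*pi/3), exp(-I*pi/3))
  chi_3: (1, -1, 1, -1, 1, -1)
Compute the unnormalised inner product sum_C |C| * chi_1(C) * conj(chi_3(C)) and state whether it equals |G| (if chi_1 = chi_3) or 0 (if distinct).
Sum = 0; so <chi_1, chi_3> = 0 (distinct irreducibles are orthogonal).

Proof sketch: Compute term by term over conjugacy classes (|C| * chi_1(C) * conj(chi_3(C))):
  1*(1)*conj(1) + 1*(exp(I*pi/3))*conj(-1) + 1*(exp(2*I*pi/3))*conj(1) + 1*(-1)*conj(-1) + 1*(exp(-2*I*pi/3))*conj(1) + 1*(exp(-I*pi/3))*conj(-1)
  = (1) + (-exp(I*pi/3)) + (exp(2*I*pi/3)) + (1) + (exp(-2*I*pi/3)) + (-exp(-I*pi/3))
  = 0.
(Exp terms are combined using exp(i*s)*conj(exp(i*t)) = exp(i*(s-t)), and sums of them are collapsed using the identity that for every m > 1 the m distinct m-th roots of unity sum to 0, e.g. 1 + exp(2*I*pi/3) + exp(-2*I*pi/3) = 0.)
Dividing by |G| = 6 gives 0/6 = 0, matching the row-orthogonality relation <chi_1, chi_3> = [chi_1 = chi_3].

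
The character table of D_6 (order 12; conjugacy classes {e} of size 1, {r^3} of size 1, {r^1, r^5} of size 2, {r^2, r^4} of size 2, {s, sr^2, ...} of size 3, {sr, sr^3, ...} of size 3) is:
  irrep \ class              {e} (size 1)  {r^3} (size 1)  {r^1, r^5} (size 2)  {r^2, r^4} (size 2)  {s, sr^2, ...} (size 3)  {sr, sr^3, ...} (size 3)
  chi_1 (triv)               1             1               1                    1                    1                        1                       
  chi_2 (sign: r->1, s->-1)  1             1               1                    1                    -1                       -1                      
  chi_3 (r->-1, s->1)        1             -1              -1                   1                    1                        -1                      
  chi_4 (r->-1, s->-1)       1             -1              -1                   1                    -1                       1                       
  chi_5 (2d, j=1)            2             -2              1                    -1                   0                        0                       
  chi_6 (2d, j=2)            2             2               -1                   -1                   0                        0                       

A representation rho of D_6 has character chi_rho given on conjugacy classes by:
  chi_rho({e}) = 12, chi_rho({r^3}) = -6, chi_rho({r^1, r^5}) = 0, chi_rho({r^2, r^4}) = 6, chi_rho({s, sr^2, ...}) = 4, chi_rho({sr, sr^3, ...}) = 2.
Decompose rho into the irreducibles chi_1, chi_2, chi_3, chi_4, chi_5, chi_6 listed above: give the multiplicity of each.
Multiplicities: chi_1: 3, chi_2: 0, chi_3: 3, chi_4: 2, chi_5: 2, chi_6: 0.

Details: Use <chi_rho, chi> = (1/|G|) sum_C |C| * chi_rho(C) * conj(chi(C)) with |G| = 12 for each irreducible chi in the table:
  <chi_rho, chi_1> = (1/12)[1*(12)*conj(1) + 1*(-6)*conj(1) + 2*(0)*conj(1) + 2*(6)*conj(1) + 3*(4)*conj(1) + 3*(2)*conj(1)]
      = (1/12)[(12) + (-6) + (0) + (12) + (12) + (6)] = 36/12 = 3
  <chi_rho, chi_2> = (1/12)[1*(12)*conj(1) + 1*(-6)*conj(1) + 2*(0)*conj(1) + 2*(6)*conj(1) + 3*(4)*conj(-1) + 3*(2)*conj(-1)]
      = (1/12)[(12) + (-6) + (0) + (12) + (-12) + (-6)] = 0/12 = 0
  <chi_rho, chi_3> = (1/12)[1*(12)*conj(1) + 1*(-6)*conj(-1) + 2*(0)*conj(-1) + 2*(6)*conj(1) + 3*(4)*conj(1) + 3*(2)*conj(-1)]
      = (1/12)[(12) + (6) + (0) + (12) + (12) + (-6)] = 36/12 = 3
  <chi_rho, chi_4> = (1/12)[1*(12)*conj(1) + 1*(-6)*conj(-1) + 2*(0)*conj(-1) + 2*(6)*conj(1) + 3*(4)*conj(-1) + 3*(2)*conj(1)]
      = (1/12)[(12) + (6) + (0) + (12) + (-12) + (6)] = 24/12 = 2
  <chi_rho, chi_5> = (1/12)[1*(12)*conj(2) + 1*(-6)*conj(-2) + 2*(0)*conj(1) + 2*(6)*conj(-1) + 3*(4)*conj(0) + 3*(2)*conj(0)]
      = (1/12)[(24) + (12) + (0) + (-12) + (0) + (0)] = 24/12 = 2
  <chi_rho, chi_6> = (1/12)[1*(12)*conj(2) + 1*(-6)*conj(2) + 2*(0)*conj(-1) + 2*(6)*conj(-1) + 3*(4)*conj(0) + 3*(2)*conj(0)]
      = (1/12)[(24) + (-12) + (0) + (-12) + (0) + (0)] = 0/12 = 0
Dimension check: dim(rho) = sum (mult * dim) = 3*1 + 0*1 + 3*1 + 2*1 + 2*2 + 0*2 = 12 = chi_rho(e) = 12.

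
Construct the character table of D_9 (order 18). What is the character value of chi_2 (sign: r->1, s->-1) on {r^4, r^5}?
Conjugacy classes: {e} of size 1, {r^1, r^8} of size 2, {r^2, r^7} of size 2, {r^3, r^6} of size 2, {r^4, r^5} of size 2, {s, sr, ..., sr^8} of size 9.
Character table:
  irrep \ class              {e} (size 1)  {r^1, r^8} (size 2)  {r^2, r^7} (size 2)  {r^3, r^6} (size 2)  {r^4, r^5} (size 2)  {s, sr, ..., sr^8} (size 9)
  chi_1 (triv)               1             1                    1                    1                    1                    1                          
  chi_2 (sign: r->1, s->-1)  1             1                    1                    1                    1                    -1                         
  chi_3 (2d, j=1)            2             2*cos(2*pi/9)        2*cos(4*pi/9)        -1                   -2*cos(pi/9)         0                          
  chi_4 (2d, j=2)            2             2*cos(4*pi/9)        -2*cos(pi/9)         -1                   2*cos(2*pi/9)        0                          
  chi_5 (2d, j=3)            2             -1                   -1                   2                    -1                   0                          
  chi_6 (2d, j=4)            2             -2*cos(pi/9)         2*cos(2*pi/9)        -1                   2*cos(4*pi/9)        0                          

Spot check: chi_2 (sign: r->1, s->-1) on {r^4, r^5} = 1.

Why: D_9 has order 2*9 = 18 with 6 conjugacy classes, hence 6 irreducibles. Sum of squared dims 1 + 1 + 4 + 4 + 4 + 4 = 18 = |G|. Linear characters come from the abelianisation; the 2-dimensional irreps have character r^k -> 2*cos(2*pi*j*k/9), reflections -> 0.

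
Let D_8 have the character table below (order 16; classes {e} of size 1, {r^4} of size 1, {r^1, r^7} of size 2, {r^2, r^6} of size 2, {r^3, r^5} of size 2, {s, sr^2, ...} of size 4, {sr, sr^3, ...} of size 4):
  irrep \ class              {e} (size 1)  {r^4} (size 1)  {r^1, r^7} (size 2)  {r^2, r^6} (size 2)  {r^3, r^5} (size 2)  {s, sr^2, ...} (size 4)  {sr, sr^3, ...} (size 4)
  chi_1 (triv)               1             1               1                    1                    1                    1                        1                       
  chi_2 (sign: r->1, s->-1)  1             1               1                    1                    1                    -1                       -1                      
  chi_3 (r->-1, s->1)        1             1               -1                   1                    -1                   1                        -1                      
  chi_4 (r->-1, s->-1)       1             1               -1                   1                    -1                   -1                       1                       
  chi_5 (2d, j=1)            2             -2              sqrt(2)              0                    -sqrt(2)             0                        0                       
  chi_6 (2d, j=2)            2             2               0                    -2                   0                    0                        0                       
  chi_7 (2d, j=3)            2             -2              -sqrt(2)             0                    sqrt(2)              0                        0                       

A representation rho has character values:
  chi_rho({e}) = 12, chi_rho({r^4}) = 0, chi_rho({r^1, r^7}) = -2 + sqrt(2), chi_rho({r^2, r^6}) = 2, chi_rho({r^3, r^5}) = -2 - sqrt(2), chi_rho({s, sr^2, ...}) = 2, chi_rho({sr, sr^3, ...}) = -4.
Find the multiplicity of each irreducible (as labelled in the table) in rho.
Multiplicities: chi_1: 0, chi_2: 1, chi_3: 3, chi_4: 0, chi_5: 2, chi_6: 1, chi_7: 1.

Why: Use <chi_rho, chi> = (1/|G|) sum_C |C| * chi_rho(C) * conj(chi(C)) with |G| = 16 for each irreducible chi in the table:
  <chi_rho, chi_1> = (1/16)[1*(12)*conj(1) + 1*(0)*conj(1) + 2*(-2 + sqrt(2))*conj(1) + 2*(2)*conj(1) + 2*(-2 - sqrt(2))*conj(1) + 4*(2)*conj(1) + 4*(-4)*conj(1)]
      = (1/16)[(12) + (0) + (-4 + 2*sqrt(2)) + (4) + (-4 - 2*sqrt(2)) + (8) + (-16)] = 0/16 = 0
  <chi_rho, chi_2> = (1/16)[1*(12)*conj(1) + 1*(0)*conj(1) + 2*(-2 + sqrt(2))*conj(1) + 2*(2)*conj(1) + 2*(-2 - sqrt(2))*conj(1) + 4*(2)*conj(-1) + 4*(-4)*conj(-1)]
      = (1/16)[(12) + (0) + (-4 + 2*sqrt(2)) + (4) + (-4 - 2*sqrt(2)) + (-8) + (16)] = 16/16 = 1
  <chi_rho, chi_3> = (1/16)[1*(12)*conj(1) + 1*(0)*conj(1) + 2*(-2 + sqrt(2))*conj(-1) + 2*(2)*conj(1) + 2*(-2 - sqrt(2))*conj(-1) + 4*(2)*conj(1) + 4*(-4)*conj(-1)]
      = (1/16)[(12) + (0) + (4 - 2*sqrt(2)) + (4) + (2*sqrt(2) + 4) + (8) + (16)] = 48/16 = 3
  <chi_rho, chi_4> = (1/16)[1*(12)*conj(1) + 1*(0)*conj(1) + 2*(-2 + sqrt(2))*conj(-1) + 2*(2)*conj(1) + 2*(-2 - sqrt(2))*conj(-1) + 4*(2)*conj(-1) + 4*(-4)*conj(1)]
      = (1/16)[(12) + (0) + (4 - 2*sqrt(2)) + (4) + (2*sqrt(2) + 4) + (-8) + (-16)] = 0/16 = 0
  <chi_rho, chi_5> = (1/16)[1*(12)*conj(2) + 1*(0)*conj(-2) + 2*(-2 + sqrt(2))*conj(sqrt(2)) + 2*(2)*conj(0) + 2*(-2 - sqrt(2))*conj(-sqrt(2)) + 4*(2)*conj(0) + 4*(-4)*conj(0)]
      = (1/16)[(24) + (0) + (4 - 4*sqrt(2)) + (0) + (4 + 4*sqrt(2)) + (0) + (0)] = 32/16 = 2
  <chi_rho, chi_6> = (1/16)[1*(12)*conj(2) + 1*(0)*conj(2) + 2*(-2 + sqrt(2))*conj(0) + 2*(2)*conj(-2) + 2*(-2 - sqrt(2))*conj(0) + 4*(2)*conj(0) + 4*(-4)*conj(0)]
      = (1/16)[(24) + (0) + (0) + (-8) + (0) + (0) + (0)] = 16/16 = 1
  <chi_rho, chi_7> = (1/16)[1*(12)*conj(2) + 1*(0)*conj(-2) + 2*(-2 + sqrt(2))*conj(-sqrt(2)) + 2*(2)*conj(0) + 2*(-2 - sqrt(2))*conj(sqrt(2)) + 4*(2)*conj(0) + 4*(-4)*conj(0)]
      = (1/16)[(24) + (0) + (-4 + 4*sqrt(2)) + (0) + (-4*sqrt(2) - 4) + (0) + (0)] = 16/16 = 1
Dimension check: dim(rho) = sum (mult * dim) = 0*1 + 1*1 + 3*1 + 0*1 + 2*2 + 1*2 + 1*2 = 12 = chi_rho(e) = 12.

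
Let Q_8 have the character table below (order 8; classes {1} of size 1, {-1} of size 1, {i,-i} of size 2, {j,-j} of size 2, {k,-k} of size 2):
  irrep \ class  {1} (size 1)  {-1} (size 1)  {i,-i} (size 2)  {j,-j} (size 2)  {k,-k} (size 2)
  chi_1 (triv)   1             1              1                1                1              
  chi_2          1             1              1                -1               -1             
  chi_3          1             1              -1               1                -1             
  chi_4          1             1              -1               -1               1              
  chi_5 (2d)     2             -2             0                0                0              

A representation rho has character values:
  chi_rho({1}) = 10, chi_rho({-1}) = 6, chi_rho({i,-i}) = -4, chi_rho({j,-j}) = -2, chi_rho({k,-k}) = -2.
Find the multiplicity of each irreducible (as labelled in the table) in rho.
Multiplicities: chi_1: 0, chi_2: 2, chi_3: 3, chi_4: 3, chi_5: 1.

Details: Use <chi_rho, chi> = (1/|G|) sum_C |C| * chi_rho(C) * conj(chi(C)) with |G| = 8 for each irreducible chi in the table:
  <chi_rho, chi_1> = (1/8)[1*(10)*conj(1) + 1*(6)*conj(1) + 2*(-4)*conj(1) + 2*(-2)*conj(1) + 2*(-2)*conj(1)]
      = (1/8)[(10) + (6) + (-8) + (-4) + (-4)] = 0/8 = 0
  <chi_rho, chi_2> = (1/8)[1*(10)*conj(1) + 1*(6)*conj(1) + 2*(-4)*conj(1) + 2*(-2)*conj(-1) + 2*(-2)*conj(-1)]
      = (1/8)[(10) + (6) + (-8) + (4) + (4)] = 16/8 = 2
  <chi_rho, chi_3> = (1/8)[1*(10)*conj(1) + 1*(6)*conj(1) + 2*(-4)*conj(-1) + 2*(-2)*conj(1) + 2*(-2)*conj(-1)]
      = (1/8)[(10) + (6) + (8) + (-4) + (4)] = 24/8 = 3
  <chi_rho, chi_4> = (1/8)[1*(10)*conj(1) + 1*(6)*conj(1) + 2*(-4)*conj(-1) + 2*(-2)*conj(-1) + 2*(-2)*conj(1)]
      = (1/8)[(10) + (6) + (8) + (4) + (-4)] = 24/8 = 3
  <chi_rho, chi_5> = (1/8)[1*(10)*conj(2) + 1*(6)*conj(-2) + 2*(-4)*conj(0) + 2*(-2)*conj(0) + 2*(-2)*conj(0)]
      = (1/8)[(20) + (-12) + (0) + (0) + (0)] = 8/8 = 1
Dimension check: dim(rho) = sum (mult * dim) = 0*1 + 2*1 + 3*1 + 3*1 + 1*2 = 10 = chi_rho(e) = 10.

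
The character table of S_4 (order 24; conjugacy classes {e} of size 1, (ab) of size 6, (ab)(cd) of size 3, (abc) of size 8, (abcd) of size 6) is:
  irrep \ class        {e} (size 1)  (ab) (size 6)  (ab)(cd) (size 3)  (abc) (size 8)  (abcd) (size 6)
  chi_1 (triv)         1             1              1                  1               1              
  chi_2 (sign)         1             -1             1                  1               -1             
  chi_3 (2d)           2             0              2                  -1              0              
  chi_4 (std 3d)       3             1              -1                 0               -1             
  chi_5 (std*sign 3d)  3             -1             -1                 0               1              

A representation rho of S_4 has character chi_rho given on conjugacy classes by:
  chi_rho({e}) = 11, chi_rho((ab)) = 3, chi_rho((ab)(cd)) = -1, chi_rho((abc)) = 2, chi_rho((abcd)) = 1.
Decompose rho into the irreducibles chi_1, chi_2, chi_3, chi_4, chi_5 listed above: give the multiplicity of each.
Multiplicities: chi_1: 2, chi_2: 0, chi_3: 0, chi_4: 2, chi_5: 1.

Reasoning: Use <chi_rho, chi> = (1/|G|) sum_C |C| * chi_rho(C) * conj(chi(C)) with |G| = 24 for each irreducible chi in the table:
  <chi_rho, chi_1> = (1/24)[1*(11)*conj(1) + 6*(3)*conj(1) + 3*(-1)*conj(1) + 8*(2)*conj(1) + 6*(1)*conj(1)]
      = (1/24)[(11) + (18) + (-3) + (16) + (6)] = 48/24 = 2
  <chi_rho, chi_2> = (1/24)[1*(11)*conj(1) + 6*(3)*conj(-1) + 3*(-1)*conj(1) + 8*(2)*conj(1) + 6*(1)*conj(-1)]
      = (1/24)[(11) + (-18) + (-3) + (16) + (-6)] = 0/24 = 0
  <chi_rho, chi_3> = (1/24)[1*(11)*conj(2) + 6*(3)*conj(0) + 3*(-1)*conj(2) + 8*(2)*conj(-1) + 6*(1)*conj(0)]
      = (1/24)[(22) + (0) + (-6) + (-16) + (0)] = 0/24 = 0
  <chi_rho, chi_4> = (1/24)[1*(11)*conj(3) + 6*(3)*conj(1) + 3*(-1)*conj(-1) + 8*(2)*conj(0) + 6*(1)*conj(-1)]
      = (1/24)[(33) + (18) + (3) + (0) + (-6)] = 48/24 = 2
  <chi_rho, chi_5> = (1/24)[1*(11)*conj(3) + 6*(3)*conj(-1) + 3*(-1)*conj(-1) + 8*(2)*conj(0) + 6*(1)*conj(1)]
      = (1/24)[(33) + (-18) + (3) + (0) + (6)] = 24/24 = 1
Dimension check: dim(rho) = sum (mult * dim) = 2*1 + 0*1 + 0*2 + 2*3 + 1*3 = 11 = chi_rho(e) = 11.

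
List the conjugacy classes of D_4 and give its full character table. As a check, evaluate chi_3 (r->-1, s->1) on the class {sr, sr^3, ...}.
Conjugacy classes: {e} of size 1, {r^2} of size 1, {r^1, r^3} of size 2, {s, sr^2, ...} of size 2, {sr, sr^3, ...} of size 2.
Character table:
  irrep \ class              {e} (size 1)  {r^2} (size 1)  {r^1, r^3} (size 2)  {s, sr^2, ...} (size 2)  {sr, sr^3, ...} (size 2)
  chi_1 (triv)               1             1               1                    1                        1                       
  chi_2 (sign: r->1, s->-1)  1             1               1                    -1                       -1                      
  chi_3 (r->-1, s->1)        1             1               -1                   1                        -1                      
  chi_4 (r->-1, s->-1)       1             1               -1                   -1                       1                       
  chi_5 (2d, j=1)            2             -2              0                    0                        0                       

Spot check: chi_3 (r->-1, s->1) on {sr, sr^3, ...} = -1.

Working: D_4 has order 2*4 = 8 with 5 conjugacy classes, hence 5 irreducibles. Sum of squared dims 1 + 1 + 1 + 1 + 4 = 8 = |G|. Linear characters come from the abelianisation; the 2-dimensional irreps have character r^k -> 2*cos(2*pi*j*k/4), reflections -> 0.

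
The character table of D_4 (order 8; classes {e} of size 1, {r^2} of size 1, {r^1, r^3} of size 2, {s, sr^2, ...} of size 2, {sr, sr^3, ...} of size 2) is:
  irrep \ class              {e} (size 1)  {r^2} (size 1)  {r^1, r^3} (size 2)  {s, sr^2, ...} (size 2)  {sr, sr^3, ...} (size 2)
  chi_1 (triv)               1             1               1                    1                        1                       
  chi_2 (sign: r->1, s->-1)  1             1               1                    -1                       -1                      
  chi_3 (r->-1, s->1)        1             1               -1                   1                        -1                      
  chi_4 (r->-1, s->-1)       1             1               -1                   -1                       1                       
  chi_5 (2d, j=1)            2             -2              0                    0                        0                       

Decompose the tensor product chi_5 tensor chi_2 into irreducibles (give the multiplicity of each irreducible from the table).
chi_5 tensor chi_2 = chi_5 (all other irreducibles have multiplicity 0).

Reasoning: The character of a tensor product is the pointwise product (chi_5 * chi_2)(C) = chi_5(C) * chi_2(C):
  {e}: (2)*(1), {r^2}: (-2)*(1), {r^1, r^3}: (0)*(1), {s, sr^2, ...}: (0)*(-1), {sr, sr^3, ...}: (0)*(-1)
so (chi_5 * chi_2) takes values
  {e} -> 2, {r^2} -> -2, {r^1, r^3} -> 0, {s, sr^2, ...} -> 0, {sr, sr^3, ...} -> 0.
Now take the inner product of this character with each irreducible chi from the table, <chi_5*chi_2, chi> = (1/8) sum_C |C| (chi_5*chi_2)(C) conj(chi(C)):
  <chi_5*chi_2, chi_1> = (1/8)[1*(2)*conj(1) + 1*(-2)*conj(1) + 2*(0)*conj(1) + 2*(0)*conj(1) + 2*(0)*conj(1)]
      = (1/8)[(2) + (-2) + (0) + (0) + (0)] = 0/8 = 0
  <chi_5*chi_2, chi_2> = (1/8)[1*(2)*conj(1) + 1*(-2)*conj(1) + 2*(0)*conj(1) + 2*(0)*conj(-1) + 2*(0)*conj(-1)]
      = (1/8)[(2) + (-2) + (0) + (0) + (0)] = 0/8 = 0
  <chi_5*chi_2, chi_3> = (1/8)[1*(2)*conj(1) + 1*(-2)*conj(1) + 2*(0)*conj(-1) + 2*(0)*conj(1) + 2*(0)*conj(-1)]
      = (1/8)[(2) + (-2) + (0) + (0) + (0)] = 0/8 = 0
  <chi_5*chi_2, chi_4> = (1/8)[1*(2)*conj(1) + 1*(-2)*conj(1) + 2*(0)*conj(-1) + 2*(0)*conj(-1) + 2*(0)*conj(1)]
      = (1/8)[(2) + (-2) + (0) + (0) + (0)] = 0/8 = 0
  <chi_5*chi_2, chi_5> = (1/8)[1*(2)*conj(2) + 1*(-2)*conj(-2) + 2*(0)*conj(0) + 2*(0)*conj(0) + 2*(0)*conj(0)]
      = (1/8)[(4) + (4) + (0) + (0) + (0)] = 8/8 = 1
Hence the multiplicities are chi_5: 1. Dimension check: dim(chi_5)*dim(chi_2) = 2*1 = 2 and sum (mult * dim) = 1*2 = 2.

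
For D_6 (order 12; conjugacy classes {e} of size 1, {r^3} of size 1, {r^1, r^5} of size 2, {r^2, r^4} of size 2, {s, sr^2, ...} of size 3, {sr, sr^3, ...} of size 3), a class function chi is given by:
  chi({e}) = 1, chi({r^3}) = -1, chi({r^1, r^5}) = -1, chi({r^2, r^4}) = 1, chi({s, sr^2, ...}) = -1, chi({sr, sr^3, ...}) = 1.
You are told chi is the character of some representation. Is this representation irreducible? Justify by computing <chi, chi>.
Irreducible: <chi, chi> = 1.

Why: <chi, chi> = (1/|G|) sum_C |C| * |chi(C)|^2 = (1/12)[1*|1|^2 + 1*|-1|^2 + 2*|-1|^2 + 2*|1|^2 + 3*|-1|^2 + 3*|1|^2]
  = (1/12)[(1) + (1) + (2) + (2) + (3) + (3)] = 12/12 = 1.
A character is irreducible iff <chi, chi> = 1, so this representation is irreducible.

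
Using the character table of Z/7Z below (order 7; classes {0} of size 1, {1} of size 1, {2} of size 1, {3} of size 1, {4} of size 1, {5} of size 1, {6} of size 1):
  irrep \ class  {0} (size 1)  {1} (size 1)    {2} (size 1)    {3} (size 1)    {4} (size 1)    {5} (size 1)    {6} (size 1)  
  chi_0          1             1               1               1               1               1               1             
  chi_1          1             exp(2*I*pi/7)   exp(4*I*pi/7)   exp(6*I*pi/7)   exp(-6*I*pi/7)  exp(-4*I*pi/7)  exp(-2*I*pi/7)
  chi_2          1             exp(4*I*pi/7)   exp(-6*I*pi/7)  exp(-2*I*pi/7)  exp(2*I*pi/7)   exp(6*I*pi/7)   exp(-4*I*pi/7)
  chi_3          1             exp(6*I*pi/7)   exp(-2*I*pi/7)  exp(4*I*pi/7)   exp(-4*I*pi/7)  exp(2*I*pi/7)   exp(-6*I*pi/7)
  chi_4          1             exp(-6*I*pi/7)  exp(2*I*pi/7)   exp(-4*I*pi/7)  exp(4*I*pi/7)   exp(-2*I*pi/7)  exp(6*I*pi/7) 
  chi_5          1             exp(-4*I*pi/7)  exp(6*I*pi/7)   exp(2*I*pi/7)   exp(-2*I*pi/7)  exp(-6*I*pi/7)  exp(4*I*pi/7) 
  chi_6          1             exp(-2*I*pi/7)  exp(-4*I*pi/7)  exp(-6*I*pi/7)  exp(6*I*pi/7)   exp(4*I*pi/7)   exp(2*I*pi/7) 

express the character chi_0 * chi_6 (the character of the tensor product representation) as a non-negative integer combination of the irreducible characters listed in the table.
chi_0 tensor chi_6 = chi_6 (all other irreducibles have multiplicity 0).

Justification: The character of a tensor product is the pointwise product (chi_0 * chi_6)(C) = chi_0(C) * chi_6(C):
  {0}: (1)*(1), {1}: (1)*(exp(-2*I*pi/7)), {2}: (1)*(exp(-4*I*pi/7)), {3}: (1)*(exp(-6*I*pi/7)), {4}: (1)*(exp(6*I*pi/7)), {5}: (1)*(exp(4*I*pi/7)), {6}: (1)*(exp(2*I*pi/7))
so (chi_0 * chi_6) takes values
  {0} -> 1, {1} -> exp(-2*I*pi/7), {2} -> exp(-4*I*pi/7), {3} -> exp(-6*I*pi/7), {4} -> exp(6*I*pi/7), {5} -> exp(4*I*pi/7), {6} -> exp(2*I*pi/7).
Now take the inner product of this character with each irreducible chi from the table, <chi_0*chi_6, chi> = (1/7) sum_C |C| (chi_0*chi_6)(C) conj(chi(C)):
  <chi_0*chi_6, chi_0> = (1/7)[1*(1)*conj(1) + 1*(exp(-2*I*pi/7))*conj(1) + 1*(exp(-4*I*pi/7))*conj(1) + 1*(exp(-6*I*pi/7))*conj(1) + 1*(exp(6*I*pi/7))*conj(1) + 1*(exp(4*I*pi/7))*conj(1) + 1*(exp(2*I*pi/7))*conj(1)]
      = (1/7)[(1) + (exp(-2*I*pi/7)) + (exp(-4*I*pi/7)) + (exp(-6*I*pi/7)) + (exp(6*I*pi/7)) + (exp(4*I*pi/7)) + (exp(2*I*pi/7))] = 0/7 = 0
  <chi_0*chi_6, chi_1> = (1/7)[1*(1)*conj(1) + 1*(exp(-2*I*pi/7))*conj(exp(2*I*pi/7)) + 1*(exp(-4*I*pi/7))*conj(exp(4*I*pi/7)) + 1*(exp(-6*I*pi/7))*conj(exp(6*I*pi/7)) + 1*(exp(6*I*pi/7))*conj(exp(-6*I*pi/7)) + 1*(exp(4*I*pi/7))*conj(exp(-4*I*pi/7)) + 1*(exp(2*I*pi/7))*conj(exp(-2*I*pi/7))]
      = (1/7)[(1) + (exp(-4*I*pi/7)) + (exp(6*I*pi/7)) + (exp(2*I*pi/7)) + (exp(-2*I*pi/7)) + (exp(-6*I*pi/7)) + (exp(4*I*pi/7))] = 0/7 = 0
  <chi_0*chi_6, chi_2> = (1/7)[1*(1)*conj(1) + 1*(exp(-2*I*pi/7))*conj(exp(4*I*pi/7)) + 1*(exp(-4*I*pi/7))*conj(exp(-6*I*pi/7)) + 1*(exp(-6*I*pi/7))*conj(exp(-2*I*pi/7)) + 1*(exp(6*I*pi/7))*conj(exp(2*I*pi/7)) + 1*(exp(4*I*pi/7))*conj(exp(6*I*pi/7)) + 1*(exp(2*I*pi/7))*conj(exp(-4*I*pi/7))]
      = (1/7)[(1) + (exp(-6*I*pi/7)) + (exp(2*I*pi/7)) + (exp(-4*I*pi/7)) + (exp(4*I*pi/7)) + (exp(-2*I*pi/7)) + (exp(6*I*pi/7))] = 0/7 = 0
  <chi_0*chi_6, chi_3> = (1/7)[1*(1)*conj(1) + 1*(exp(-2*I*pi/7))*conj(exp(6*I*pi/7)) + 1*(exp(-4*I*pi/7))*conj(exp(-2*I*pi/7)) + 1*(exp(-6*I*pi/7))*conj(exp(4*I*pi/7)) + 1*(exp(6*I*pi/7))*conj(exp(-4*I*pi/7)) + 1*(exp(4*I*pi/7))*conj(exp(2*I*pi/7)) + 1*(exp(2*I*pi/7))*conj(exp(-6*I*pi/7))]
      = (1/7)[(1) + (exp(6*I*pi/7)) + (exp(-2*I*pi/7)) + (exp(4*I*pi/7)) + (exp(-4*I*pi/7)) + (exp(2*I*pi/7)) + (exp(-6*I*pi/7))] = 0/7 = 0
  <chi_0*chi_6, chi_4> = (1/7)[1*(1)*conj(1) + 1*(exp(-2*I*pi/7))*conj(exp(-6*I*pi/7)) + 1*(exp(-4*I*pi/7))*conj(exp(2*I*pi/7)) + 1*(exp(-6*I*pi/7))*conj(exp(-4*I*pi/7)) + 1*(exp(6*I*pi/7))*conj(exp(4*I*pi/7)) + 1*(exp(4*I*pi/7))*conj(exp(-2*I*pi/7)) + 1*(exp(2*I*pi/7))*conj(exp(6*I*pi/7))]
      = (1/7)[(1) + (exp(4*I*pi/7)) + (exp(-6*I*pi/7)) + (exp(-2*I*pi/7)) + (exp(2*I*pi/7)) + (exp(6*I*pi/7)) + (exp(-4*I*pi/7))] = 0/7 = 0
  <chi_0*chi_6, chi_5> = (1/7)[1*(1)*conj(1) + 1*(exp(-2*I*pi/7))*conj(exp(-4*I*pi/7)) + 1*(exp(-4*I*pi/7))*conj(exp(6*I*pi/7)) + 1*(exp(-6*I*pi/7))*conj(exp(2*I*pi/7)) + 1*(exp(6*I*pi/7))*conj(exp(-2*I*pi/7)) + 1*(exp(4*I*pi/7))*conj(exp(-6*I*pi/7)) + 1*(exp(2*I*pi/7))*conj(exp(4*I*pi/7))]
      = (1/7)[(1) + (exp(2*I*pi/7)) + (exp(4*I*pi/7)) + (exp(6*I*pi/7)) + (exp(-6*I*pi/7)) + (exp(-4*I*pi/7)) + (exp(-2*I*pi/7))] = 0/7 = 0
  <chi_0*chi_6, chi_6> = (1/7)[1*(1)*conj(1) + 1*(exp(-2*I*pi/7))*conj(exp(-2*I*pi/7)) + 1*(exp(-4*I*pi/7))*conj(exp(-4*I*pi/7)) + 1*(exp(-6*I*pi/7))*conj(exp(-6*I*pi/7)) + 1*(exp(6*I*pi/7))*conj(exp(6*I*pi/7)) + 1*(exp(4*I*pi/7))*conj(exp(4*I*pi/7)) + 1*(exp(2*I*pi/7))*conj(exp(2*I*pi/7))]
      = (1/7)[(1) + (1) + (1) + (1) + (1) + (1) + (1)] = 7/7 = 1
(Exp terms are combined using exp(i*s)*conj(exp(i*t)) = exp(i*(s-t)), and sums of them are collapsed using the identity that for every m > 1 the m distinct m-th roots of unity sum to 0, e.g. 1 + exp(2*I*pi/3) + exp(-2*I*pi/3) = 0.)
Hence the multiplicities are chi_6: 1. Dimension check: dim(chi_0)*dim(chi_6) = 1*1 = 1 and sum (mult * dim) = 1*1 = 1.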